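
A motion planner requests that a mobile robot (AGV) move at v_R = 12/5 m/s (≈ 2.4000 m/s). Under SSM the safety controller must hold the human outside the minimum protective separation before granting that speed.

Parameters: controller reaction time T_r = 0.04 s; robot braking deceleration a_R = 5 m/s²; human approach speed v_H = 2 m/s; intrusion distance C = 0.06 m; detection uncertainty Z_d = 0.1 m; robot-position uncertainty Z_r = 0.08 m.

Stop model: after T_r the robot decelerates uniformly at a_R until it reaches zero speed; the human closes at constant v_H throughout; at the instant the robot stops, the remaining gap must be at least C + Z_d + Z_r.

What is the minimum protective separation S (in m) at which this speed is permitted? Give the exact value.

braking lasts T_s = (12/5)/5 = 0.4800 s
robot in T_r: 2.4000·0.0400 = 0.0960 m
robot under decel: 2.4000²/(2·5.0000) = 0.5760 m
human over T_r+T_s: 2.0000·(0.0400+0.4800) = 1.0400 m
residual clearance needed = 0.0600+0.1000+0.0800 = 0.2400 m
S_min ≈ 0.0960+0.5760+1.0400+0.2400  ⇒  S_min = 244/125 m

S_min = 244/125 m = 1.9520 m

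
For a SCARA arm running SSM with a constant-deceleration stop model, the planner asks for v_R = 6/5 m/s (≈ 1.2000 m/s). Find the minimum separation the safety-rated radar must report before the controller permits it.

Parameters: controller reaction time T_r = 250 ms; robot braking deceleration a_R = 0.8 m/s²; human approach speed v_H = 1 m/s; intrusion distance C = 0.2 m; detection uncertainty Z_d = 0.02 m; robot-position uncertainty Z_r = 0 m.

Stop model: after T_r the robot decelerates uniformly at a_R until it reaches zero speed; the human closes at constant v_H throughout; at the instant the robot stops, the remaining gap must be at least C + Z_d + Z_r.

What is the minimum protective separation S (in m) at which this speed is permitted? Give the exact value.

braking lasts T_s = (6/5)/(4/5) = 1.5000 s
robot covers v_R·T_r = 1.2000·0.2500 = 0.3000 m before braking
braking distance = 1.2000²/(2·0.8000) = 0.9000 m
human over T_r+T_s: 1.0000·(0.2500+1.5000) = 1.7500 m
C+Z_d+Z_r = 0.2000+0.0200+0.0000 = 0.2200 m
S_min ≈ 0.3000+0.9000+1.7500+0.2200  ⇒  S_min = 317/100 m

S_min = 317/100 m = 3.1700 m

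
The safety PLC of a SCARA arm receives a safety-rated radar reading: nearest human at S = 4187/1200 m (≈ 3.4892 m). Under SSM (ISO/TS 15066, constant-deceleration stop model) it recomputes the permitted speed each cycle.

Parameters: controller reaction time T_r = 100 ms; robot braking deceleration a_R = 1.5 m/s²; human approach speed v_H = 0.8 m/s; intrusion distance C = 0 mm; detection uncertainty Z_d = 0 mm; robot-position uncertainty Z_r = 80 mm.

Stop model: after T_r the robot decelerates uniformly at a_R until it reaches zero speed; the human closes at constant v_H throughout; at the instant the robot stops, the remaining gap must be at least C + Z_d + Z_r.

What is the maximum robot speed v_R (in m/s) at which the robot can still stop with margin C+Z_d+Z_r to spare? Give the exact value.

quadratic (1/3)·v² + (19/30)·v + (-799/240) = 0
  disc = (19/30)² − 4·(1/3)·(-799/240) = 121/25 ; √disc = 11/5
  v_R = (−(19/30) + 11/5) / (2·(1/3)) = 47/20 m/s
check:
stop time T_s = (47/20)/(3/2) = 1.5667 s
robot covers v_R·T_r = 2.3500·0.1000 = 0.2350 m before braking
robot covers 2.3500·1.5667 − ½·1.5000·1.5667² = 1.8408 m while stopping
human closes 0.8000·1.6667 = 1.3333 m
residual clearance needed = 0.0000+0.0000+0.0800 = 0.0800 m
sum ≈ 0.2350+1.8408+1.3333+0.0800 ≈ 3.4892 m = S ✓

v_R_max = 47/20 m/s = 2.3500 m/s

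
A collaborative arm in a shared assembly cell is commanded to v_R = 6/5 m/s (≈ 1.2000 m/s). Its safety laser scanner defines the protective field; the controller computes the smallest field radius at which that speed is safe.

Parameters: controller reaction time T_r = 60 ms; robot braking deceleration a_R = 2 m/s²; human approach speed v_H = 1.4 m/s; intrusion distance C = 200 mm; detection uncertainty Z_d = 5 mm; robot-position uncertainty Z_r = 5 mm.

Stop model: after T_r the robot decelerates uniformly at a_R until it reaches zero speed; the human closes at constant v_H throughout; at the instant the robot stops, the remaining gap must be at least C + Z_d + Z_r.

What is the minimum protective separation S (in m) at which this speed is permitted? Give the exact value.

stop time T_s = (6/5)/2 = 0.6000 s
robot in T_r: 1.2000·0.0600 = 0.0720 m
braking distance = 1.2000²/(2·2.0000) = 0.3600 m
person approaches 1.4000·(0.0600+0.6000) = 0.9240 m
margins: 0.2000+0.0050+0.0050 = 0.2100 m
S_min ≈ 0.0720+0.3600+0.9240+0.2100  ⇒  S_min = 783/500 m

S_min = 783/500 m = 1.5660 m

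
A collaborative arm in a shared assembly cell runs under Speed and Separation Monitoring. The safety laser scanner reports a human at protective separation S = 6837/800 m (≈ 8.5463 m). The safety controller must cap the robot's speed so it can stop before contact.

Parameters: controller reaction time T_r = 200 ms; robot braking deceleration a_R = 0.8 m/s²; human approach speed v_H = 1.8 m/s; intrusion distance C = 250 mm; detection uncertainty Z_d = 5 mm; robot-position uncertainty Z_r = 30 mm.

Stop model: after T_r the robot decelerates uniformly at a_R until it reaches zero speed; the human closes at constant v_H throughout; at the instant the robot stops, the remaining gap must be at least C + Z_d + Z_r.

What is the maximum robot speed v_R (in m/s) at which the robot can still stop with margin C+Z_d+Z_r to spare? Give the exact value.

at the boundary: (5/8)·v² + (49/20)·v + (-6321/800) = 0
  disc = (49/20)² − 4·(5/8)·(-6321/800) = 41209/1600 ; √disc = 203/40
  v_R = (−(49/20) + 203/40) / (2·(5/8)) = 21/10 m/s
check:
stop time T_s = (21/10)/(4/5) = 2.6250 s
robot covers v_R·T_r = 2.1000·0.2000 = 0.4200 m before braking
robot under decel: 2.1000²/(2·0.8000) = 2.7563 m
human closes 1.8000·2.8250 = 5.0850 m
C+Z_d+Z_r = 0.2500+0.0050+0.0300 = 0.2850 m
sum ≈ 0.4200+2.7563+5.0850+0.2850 ≈ 8.5463 m = S ✓

v_R_max = 21/10 m/s = 2.1000 m/s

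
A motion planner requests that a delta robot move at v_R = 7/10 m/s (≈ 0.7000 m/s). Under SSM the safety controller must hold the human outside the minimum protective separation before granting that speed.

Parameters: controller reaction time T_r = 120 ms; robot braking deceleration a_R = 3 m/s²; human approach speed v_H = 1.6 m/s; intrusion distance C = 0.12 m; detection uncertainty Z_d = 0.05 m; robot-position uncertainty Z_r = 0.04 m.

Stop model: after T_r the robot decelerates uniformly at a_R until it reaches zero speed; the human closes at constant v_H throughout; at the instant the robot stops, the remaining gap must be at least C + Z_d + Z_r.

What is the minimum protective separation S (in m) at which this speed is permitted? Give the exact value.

S_min = 941/1000 m = 0.9410 m

T_s = v_R/a_R = (7/10)/3 = 0.2333 s
robot covers v_R·T_r = 0.7000·0.1200 = 0.0840 m before braking
robot under decel: 0.7000²/(2·3.0000) = 0.0817 m
person approaches 1.6000·(0.1200+0.2333) = 0.5653 m
margins: 0.1200+0.0500+0.0400 = 0.2100 m
S_min ≈ 0.0840+0.0817+0.5653+0.2100  ⇒  S_min = 941/1000 m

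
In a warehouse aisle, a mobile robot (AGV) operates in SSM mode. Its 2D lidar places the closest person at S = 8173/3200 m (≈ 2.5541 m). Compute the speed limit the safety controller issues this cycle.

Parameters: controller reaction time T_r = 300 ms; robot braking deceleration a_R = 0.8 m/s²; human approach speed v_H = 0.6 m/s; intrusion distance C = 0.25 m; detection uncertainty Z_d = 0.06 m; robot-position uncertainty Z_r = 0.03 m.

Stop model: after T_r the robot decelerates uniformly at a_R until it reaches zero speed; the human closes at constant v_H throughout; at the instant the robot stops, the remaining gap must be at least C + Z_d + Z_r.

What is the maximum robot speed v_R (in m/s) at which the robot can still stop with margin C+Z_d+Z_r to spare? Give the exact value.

at the boundary: (5/8)·v² + (21/20)·v + (-6509/3200) = 0
  disc = (21/20)² − 4·(5/8)·(-6509/3200) = 39601/6400 ; √disc = 199/80
  v_R = (−(21/20) + 199/80) / (2·(5/8)) = 23/20 m/s
check:
braking lasts T_s = (23/20)/(4/5) = 1.4375 s
reaction-phase robot travel = 1.1500·0.3000 = 0.3450 m
robot covers 1.1500·1.4375 − ½·0.8000·1.4375² = 0.8266 m while stopping
human closes 0.6000·1.7375 = 1.0425 m
margins: 0.2500+0.0600+0.0300 = 0.3400 m
sum ≈ 0.3450+0.8266+1.0425+0.3400 ≈ 2.5541 m = S ✓

v_R_max = 23/20 m/s = 1.1500 m/s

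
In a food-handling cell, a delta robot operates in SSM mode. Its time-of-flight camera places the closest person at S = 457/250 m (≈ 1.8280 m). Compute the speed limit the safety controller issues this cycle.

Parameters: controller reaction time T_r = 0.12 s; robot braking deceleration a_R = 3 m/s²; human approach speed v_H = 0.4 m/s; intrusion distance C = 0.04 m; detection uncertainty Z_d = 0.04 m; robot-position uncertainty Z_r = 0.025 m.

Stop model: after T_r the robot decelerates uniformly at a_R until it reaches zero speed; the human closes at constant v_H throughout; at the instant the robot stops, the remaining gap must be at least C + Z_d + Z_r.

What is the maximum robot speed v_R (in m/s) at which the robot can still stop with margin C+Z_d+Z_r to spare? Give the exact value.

at the boundary: (1/6)·v² + (19/75)·v + (-67/40) = 0
  disc = (19/75)² − 4·(1/6)·(-67/40) = 26569/22500 ; √disc = 163/150
  v_R = (−(19/75) + 163/150) / (2·(1/6)) = 5/2 m/s
check:
T_s = v_R/a_R = (5/2)/3 = 0.8333 s
robot in T_r: 2.5000·0.1200 = 0.3000 m
robot under decel: 2.5000²/(2·3.0000) = 1.0417 m
human over T_r+T_s: 0.4000·(0.1200+0.8333) = 0.3813 m
margins: 0.0400+0.0400+0.0250 = 0.1050 m
sum ≈ 0.3000+1.0417+0.3813+0.1050 ≈ 1.8280 m = S ✓

v_R_max = 5/2 m/s = 2.5000 m/s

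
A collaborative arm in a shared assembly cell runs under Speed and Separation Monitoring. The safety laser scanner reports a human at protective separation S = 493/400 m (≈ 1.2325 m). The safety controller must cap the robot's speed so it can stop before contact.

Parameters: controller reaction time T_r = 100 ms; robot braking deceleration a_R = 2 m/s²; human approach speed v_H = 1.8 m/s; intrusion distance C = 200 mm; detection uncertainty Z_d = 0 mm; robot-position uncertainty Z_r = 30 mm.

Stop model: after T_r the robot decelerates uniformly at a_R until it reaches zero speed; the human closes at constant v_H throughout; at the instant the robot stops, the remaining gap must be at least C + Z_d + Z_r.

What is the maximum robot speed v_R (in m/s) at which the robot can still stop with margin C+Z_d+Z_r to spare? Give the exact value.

v_R_max = 7/10 m/s = 0.7000 m/s

collect terms ⇒ (1/4)·v_R² + (1)·v_R + (-329/400) = 0
  disc = (1)² − 4·(1/4)·(-329/400) = 729/400 ; √disc = 27/20
  v_R = (−(1) + 27/20) / (2·(1/4)) = 7/10 m/s
check:
T_s = v_R/a_R = (7/10)/2 = 0.3500 s
reaction-phase robot travel = 0.7000·0.1000 = 0.0700 m
braking distance = 0.7000²/(2·2.0000) = 0.1225 m
human over T_r+T_s: 1.8000·(0.1000+0.3500) = 0.8100 m
residual clearance needed = 0.2000+0.0000+0.0300 = 0.2300 m
sum ≈ 0.0700+0.1225+0.8100+0.2300 ≈ 1.2325 m = S ✓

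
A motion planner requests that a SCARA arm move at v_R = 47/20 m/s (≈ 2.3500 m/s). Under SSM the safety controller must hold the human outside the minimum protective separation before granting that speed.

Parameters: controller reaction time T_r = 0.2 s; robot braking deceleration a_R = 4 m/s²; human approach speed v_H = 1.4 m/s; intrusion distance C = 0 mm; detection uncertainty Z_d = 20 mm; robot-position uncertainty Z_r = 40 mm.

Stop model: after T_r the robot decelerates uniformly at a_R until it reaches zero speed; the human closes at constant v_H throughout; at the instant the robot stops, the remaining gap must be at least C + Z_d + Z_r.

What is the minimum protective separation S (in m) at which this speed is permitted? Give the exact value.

S_min = 7433/3200 m = 2.3228 m

T_s = v_R/a_R = (47/20)/4 = 0.5875 s
reaction-phase robot travel = 2.3500·0.2000 = 0.4700 m
robot under decel: 2.3500²/(2·4.0000) = 0.6903 m
human over T_r+T_s: 1.4000·(0.2000+0.5875) = 1.1025 m
C+Z_d+Z_r = 0.0000+0.0200+0.0400 = 0.0600 m
S_min ≈ 0.4700+0.6903+1.1025+0.0600  ⇒  S_min = 7433/3200 m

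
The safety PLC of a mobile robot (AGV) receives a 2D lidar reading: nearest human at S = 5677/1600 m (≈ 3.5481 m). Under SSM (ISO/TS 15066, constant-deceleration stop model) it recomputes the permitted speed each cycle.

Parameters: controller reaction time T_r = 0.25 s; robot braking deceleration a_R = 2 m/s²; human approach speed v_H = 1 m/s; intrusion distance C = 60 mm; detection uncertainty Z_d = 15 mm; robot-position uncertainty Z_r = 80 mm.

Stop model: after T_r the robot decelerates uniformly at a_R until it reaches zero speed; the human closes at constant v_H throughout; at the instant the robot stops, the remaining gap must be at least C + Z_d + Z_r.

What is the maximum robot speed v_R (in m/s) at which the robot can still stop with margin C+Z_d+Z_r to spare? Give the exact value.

at the boundary: (1/4)·v² + (3/4)·v + (-5029/1600) = 0
  disc = (3/4)² − 4·(1/4)·(-5029/1600) = 5929/1600 ; √disc = 77/40
  v_R = (−(3/4) + 77/40) / (2·(1/4)) = 47/20 m/s
check:
stop time T_s = (47/20)/2 = 1.1750 s
robot in T_r: 2.3500·0.2500 = 0.5875 m
robot under decel: 2.3500²/(2·2.0000) = 1.3806 m
person approaches 1.0000·(0.2500+1.1750) = 1.4250 m
C+Z_d+Z_r = 0.0600+0.0150+0.0800 = 0.1550 m
sum ≈ 0.5875+1.3806+1.4250+0.1550 ≈ 3.5481 m = S ✓

v_R_max = 47/20 m/s = 2.3500 m/s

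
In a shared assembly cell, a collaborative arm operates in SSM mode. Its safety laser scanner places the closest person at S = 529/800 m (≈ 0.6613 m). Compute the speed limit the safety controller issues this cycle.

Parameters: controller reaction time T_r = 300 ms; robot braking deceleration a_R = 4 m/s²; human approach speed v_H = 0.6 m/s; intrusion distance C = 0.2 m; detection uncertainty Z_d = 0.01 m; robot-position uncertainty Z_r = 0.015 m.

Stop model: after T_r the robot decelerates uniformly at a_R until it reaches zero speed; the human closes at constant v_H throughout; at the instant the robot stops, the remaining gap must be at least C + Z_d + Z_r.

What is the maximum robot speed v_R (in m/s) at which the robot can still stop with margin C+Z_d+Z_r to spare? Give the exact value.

at the boundary: (1/8)·v² + (9/20)·v + (-41/160) = 0
  disc = (9/20)² − 4·(1/8)·(-41/160) = 529/1600 ; √disc = 23/40
  v_R = (−(9/20) + 23/40) / (2·(1/8)) = 1/2 m/s
check:
braking lasts T_s = (1/2)/4 = 0.1250 s
robot in T_r: 0.5000·0.3000 = 0.1500 m
braking distance = 0.5000²/(2·4.0000) = 0.0312 m
person approaches 0.6000·(0.3000+0.1250) = 0.2550 m
C+Z_d+Z_r = 0.2000+0.0100+0.0150 = 0.2250 m
sum ≈ 0.1500+0.0312+0.2550+0.2250 ≈ 0.6613 m = S ✓

v_R_max = 1/2 m/s = 0.5000 m/s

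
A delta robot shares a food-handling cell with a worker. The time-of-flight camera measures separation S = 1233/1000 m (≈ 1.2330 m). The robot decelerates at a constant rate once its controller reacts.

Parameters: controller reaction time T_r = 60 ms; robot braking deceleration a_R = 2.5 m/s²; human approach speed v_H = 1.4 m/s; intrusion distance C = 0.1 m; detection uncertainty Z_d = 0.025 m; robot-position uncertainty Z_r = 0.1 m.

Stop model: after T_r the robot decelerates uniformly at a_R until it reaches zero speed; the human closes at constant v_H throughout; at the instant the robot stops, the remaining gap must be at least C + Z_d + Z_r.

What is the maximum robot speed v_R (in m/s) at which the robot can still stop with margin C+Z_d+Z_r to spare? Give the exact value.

v_R_max = 11/10 m/s = 1.1000 m/s

collect terms ⇒ (1/5)·v_R² + (31/50)·v_R + (-231/250) = 0
  disc = (31/50)² − 4·(1/5)·(-231/250) = 2809/2500 ; √disc = 53/50
  v_R = (−(31/50) + 53/50) / (2·(1/5)) = 11/10 m/s
check:
braking lasts T_s = (11/10)/(5/2) = 0.4400 s
reaction-phase robot travel = 1.1000·0.0600 = 0.0660 m
robot covers 1.1000·0.4400 − ½·2.5000·0.4400² = 0.2420 m while stopping
human over T_r+T_s: 1.4000·(0.0600+0.4400) = 0.7000 m
margins: 0.1000+0.0250+0.1000 = 0.2250 m
sum ≈ 0.0660+0.2420+0.7000+0.2250 ≈ 1.2330 m = S ✓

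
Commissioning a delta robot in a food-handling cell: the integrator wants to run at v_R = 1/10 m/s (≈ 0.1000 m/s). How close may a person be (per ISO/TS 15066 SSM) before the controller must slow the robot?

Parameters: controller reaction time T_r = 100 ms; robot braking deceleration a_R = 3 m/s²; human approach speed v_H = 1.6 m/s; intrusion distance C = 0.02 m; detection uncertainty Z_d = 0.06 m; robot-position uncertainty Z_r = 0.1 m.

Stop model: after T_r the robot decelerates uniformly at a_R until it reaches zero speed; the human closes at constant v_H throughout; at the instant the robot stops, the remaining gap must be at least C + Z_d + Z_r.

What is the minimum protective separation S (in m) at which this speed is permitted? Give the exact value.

T_s = v_R/a_R = (1/10)/3 = 0.0333 s
robot covers v_R·T_r = 0.1000·0.1000 = 0.0100 m before braking
robot covers 0.1000·0.0333 − ½·3.0000·0.0333² = 0.0017 m while stopping
human over T_r+T_s: 1.6000·(0.1000+0.0333) = 0.2133 m
residual clearance needed = 0.0200+0.0600+0.1000 = 0.1800 m
S_min ≈ 0.0100+0.0017+0.2133+0.1800  ⇒  S_min = 81/200 m

S_min = 81/200 m = 0.4050 m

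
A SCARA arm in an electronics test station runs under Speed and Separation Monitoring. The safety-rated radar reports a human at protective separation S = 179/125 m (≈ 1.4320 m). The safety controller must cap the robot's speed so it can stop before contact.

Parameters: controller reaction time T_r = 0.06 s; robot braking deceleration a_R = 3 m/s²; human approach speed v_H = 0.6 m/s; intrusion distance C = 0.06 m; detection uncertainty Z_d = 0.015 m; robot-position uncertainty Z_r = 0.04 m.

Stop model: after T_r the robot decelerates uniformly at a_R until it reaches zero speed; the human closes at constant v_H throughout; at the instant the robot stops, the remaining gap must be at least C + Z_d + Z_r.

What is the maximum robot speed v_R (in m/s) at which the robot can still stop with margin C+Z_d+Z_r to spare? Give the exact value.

at the boundary: (1/6)·v² + (13/50)·v + (-1281/1000) = 0
  disc = (13/50)² − 4·(1/6)·(-1281/1000) = 576/625 ; √disc = 24/25
  v_R = (−(13/50) + 24/25) / (2·(1/6)) = 21/10 m/s
check:
stop time T_s = (21/10)/3 = 0.7000 s
robot covers v_R·T_r = 2.1000·0.0600 = 0.1260 m before braking
robot under decel: 2.1000²/(2·3.0000) = 0.7350 m
human over T_r+T_s: 0.6000·(0.0600+0.7000) = 0.4560 m
residual clearance needed = 0.0600+0.0150+0.0400 = 0.1150 m
sum ≈ 0.1260+0.7350+0.4560+0.1150 ≈ 1.4320 m = S ✓

v_R_max = 21/10 m/s = 2.1000 m/s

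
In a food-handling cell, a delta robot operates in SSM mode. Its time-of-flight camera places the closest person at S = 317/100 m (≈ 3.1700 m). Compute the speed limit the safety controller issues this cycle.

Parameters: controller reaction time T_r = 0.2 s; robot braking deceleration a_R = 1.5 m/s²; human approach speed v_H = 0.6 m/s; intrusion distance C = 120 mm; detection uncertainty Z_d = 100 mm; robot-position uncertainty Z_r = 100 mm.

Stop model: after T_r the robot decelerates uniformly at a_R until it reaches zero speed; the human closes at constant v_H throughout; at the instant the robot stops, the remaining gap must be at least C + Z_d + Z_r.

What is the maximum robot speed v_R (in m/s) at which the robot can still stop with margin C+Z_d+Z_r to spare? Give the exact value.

quadratic (1/3)·v² + (3/5)·v + (-273/100) = 0
  disc = (3/5)² − 4·(1/3)·(-273/100) = 4 ; √disc = 2
  v_R = (−(3/5) + 2) / (2·(1/3)) = 21/10 m/s
check:
stop time T_s = (21/10)/(3/2) = 1.4000 s
reaction-phase robot travel = 2.1000·0.2000 = 0.4200 m
robot covers 2.1000·1.4000 − ½·1.5000·1.4000² = 1.4700 m while stopping
human closes 0.6000·1.6000 = 0.9600 m
residual clearance needed = 0.1200+0.1000+0.1000 = 0.3200 m
sum ≈ 0.4200+1.4700+0.9600+0.3200 ≈ 3.1700 m = S ✓

v_R_max = 21/10 m/s = 2.1000 m/s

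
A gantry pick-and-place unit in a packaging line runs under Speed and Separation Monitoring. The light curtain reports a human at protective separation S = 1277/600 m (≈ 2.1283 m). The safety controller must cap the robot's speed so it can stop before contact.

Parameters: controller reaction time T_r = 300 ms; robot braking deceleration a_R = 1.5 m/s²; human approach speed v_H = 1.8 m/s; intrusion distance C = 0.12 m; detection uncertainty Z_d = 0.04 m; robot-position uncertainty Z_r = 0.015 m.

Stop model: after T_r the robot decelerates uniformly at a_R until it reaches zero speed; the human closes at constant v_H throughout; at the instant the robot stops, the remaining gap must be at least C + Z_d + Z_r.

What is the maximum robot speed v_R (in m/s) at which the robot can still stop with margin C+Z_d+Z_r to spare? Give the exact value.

collect terms ⇒ (1/3)·v_R² + (3/2)·v_R + (-106/75) = 0
  disc = (3/2)² − 4·(1/3)·(-106/75) = 3721/900 ; √disc = 61/30
  v_R = (−(3/2) + 61/30) / (2·(1/3)) = 4/5 m/s
check:
stop time T_s = (4/5)/(3/2) = 0.5333 s
reaction-phase robot travel = 0.8000·0.3000 = 0.2400 m
robot under decel: 0.8000²/(2·1.5000) = 0.2133 m
human closes 1.8000·0.8333 = 1.5000 m
C+Z_d+Z_r = 0.1200+0.0400+0.0150 = 0.1750 m
sum ≈ 0.2400+0.2133+1.5000+0.1750 ≈ 2.1283 m = S ✓

v_R_max = 4/5 m/s = 0.8000 m/s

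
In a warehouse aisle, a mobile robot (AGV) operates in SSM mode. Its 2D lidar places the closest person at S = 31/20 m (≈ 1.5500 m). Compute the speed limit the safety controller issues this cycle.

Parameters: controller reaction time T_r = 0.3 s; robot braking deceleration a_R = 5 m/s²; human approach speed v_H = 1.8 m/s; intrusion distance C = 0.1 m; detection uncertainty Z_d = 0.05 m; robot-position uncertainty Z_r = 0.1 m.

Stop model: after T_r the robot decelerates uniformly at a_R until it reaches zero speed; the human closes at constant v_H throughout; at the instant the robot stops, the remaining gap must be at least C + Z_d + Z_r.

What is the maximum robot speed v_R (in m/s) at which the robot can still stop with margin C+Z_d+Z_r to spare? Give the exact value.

v_R_max = 1 m/s = 1.0000 m/s

quadratic (1/10)·v² + (33/50)·v + (-19/25) = 0
  disc = (33/50)² − 4·(1/10)·(-19/25) = 1849/2500 ; √disc = 43/50
  v_R = (−(33/50) + 43/50) / (2·(1/10)) = 1 m/s
check:
braking lasts T_s = 1/5 = 0.2000 s
robot covers v_R·T_r = 1.0000·0.3000 = 0.3000 m before braking
robot under decel: 1.0000²/(2·5.0000) = 0.1000 m
human over T_r+T_s: 1.8000·(0.3000+0.2000) = 0.9000 m
residual clearance needed = 0.1000+0.0500+0.1000 = 0.2500 m
sum ≈ 0.3000+0.1000+0.9000+0.2500 ≈ 1.5500 m = S ✓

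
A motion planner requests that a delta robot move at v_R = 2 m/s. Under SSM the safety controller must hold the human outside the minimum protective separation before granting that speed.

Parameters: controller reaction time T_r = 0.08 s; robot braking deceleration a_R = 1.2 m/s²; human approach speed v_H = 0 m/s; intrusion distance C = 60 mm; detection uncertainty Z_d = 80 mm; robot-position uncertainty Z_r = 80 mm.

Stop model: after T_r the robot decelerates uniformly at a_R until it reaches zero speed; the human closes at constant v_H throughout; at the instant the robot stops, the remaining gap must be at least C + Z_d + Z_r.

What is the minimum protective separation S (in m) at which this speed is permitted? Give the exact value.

S_min = 307/150 m = 2.0467 m

braking lasts T_s = 2/(6/5) = 1.6667 s
robot covers v_R·T_r = 2.0000·0.0800 = 0.1600 m before braking
robot under decel: 2.0000²/(2·1.2000) = 1.6667 m
human over T_r+T_s: 0.0000·(0.0800+1.6667) = 0.0000 m
C+Z_d+Z_r = 0.0600+0.0800+0.0800 = 0.2200 m
S_min ≈ 0.1600+1.6667+0.0000+0.2200  ⇒  S_min = 307/150 m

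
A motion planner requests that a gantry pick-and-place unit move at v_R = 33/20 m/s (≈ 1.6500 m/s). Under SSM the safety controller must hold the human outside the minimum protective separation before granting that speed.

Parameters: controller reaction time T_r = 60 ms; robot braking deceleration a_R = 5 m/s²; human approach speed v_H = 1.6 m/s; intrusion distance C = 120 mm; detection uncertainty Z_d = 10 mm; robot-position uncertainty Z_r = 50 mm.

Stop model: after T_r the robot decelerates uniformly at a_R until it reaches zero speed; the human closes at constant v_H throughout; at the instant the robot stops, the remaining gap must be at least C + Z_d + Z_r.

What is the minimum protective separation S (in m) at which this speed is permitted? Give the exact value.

T_s = v_R/a_R = (33/20)/5 = 0.3300 s
robot in T_r: 1.6500·0.0600 = 0.0990 m
robot covers 1.6500·0.3300 − ½·5.0000·0.3300² = 0.2722 m while stopping
human closes 1.6000·0.3900 = 0.6240 m
C+Z_d+Z_r = 0.1200+0.0100+0.0500 = 0.1800 m
S_min ≈ 0.0990+0.2722+0.6240+0.1800  ⇒  S_min = 4701/4000 m

S_min = 4701/4000 m = 1.1752 m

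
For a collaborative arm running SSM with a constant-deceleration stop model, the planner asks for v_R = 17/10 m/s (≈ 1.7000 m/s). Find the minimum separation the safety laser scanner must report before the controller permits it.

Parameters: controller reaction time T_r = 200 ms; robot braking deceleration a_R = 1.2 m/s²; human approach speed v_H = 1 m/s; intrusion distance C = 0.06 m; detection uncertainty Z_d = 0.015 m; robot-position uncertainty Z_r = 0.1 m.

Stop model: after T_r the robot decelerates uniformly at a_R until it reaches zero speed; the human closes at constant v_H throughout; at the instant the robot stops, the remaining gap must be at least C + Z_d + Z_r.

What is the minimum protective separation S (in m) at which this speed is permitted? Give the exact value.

S_min = 4003/1200 m = 3.3358 m

T_s = v_R/a_R = (17/10)/(6/5) = 1.4167 s
robot covers v_R·T_r = 1.7000·0.2000 = 0.3400 m before braking
braking distance = 1.7000²/(2·1.2000) = 1.2042 m
human closes 1.0000·1.6167 = 1.6167 m
residual clearance needed = 0.0600+0.0150+0.1000 = 0.1750 m
S_min ≈ 0.3400+1.2042+1.6167+0.1750  ⇒  S_min = 4003/1200 m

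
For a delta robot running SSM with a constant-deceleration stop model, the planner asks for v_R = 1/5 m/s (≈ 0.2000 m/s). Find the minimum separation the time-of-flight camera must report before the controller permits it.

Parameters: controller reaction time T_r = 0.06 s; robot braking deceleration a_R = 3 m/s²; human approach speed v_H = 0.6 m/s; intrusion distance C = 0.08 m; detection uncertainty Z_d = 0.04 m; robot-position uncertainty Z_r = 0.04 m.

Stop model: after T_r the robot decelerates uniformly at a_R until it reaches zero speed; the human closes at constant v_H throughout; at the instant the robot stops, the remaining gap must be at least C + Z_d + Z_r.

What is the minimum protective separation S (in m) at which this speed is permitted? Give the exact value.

stop time T_s = (1/5)/3 = 0.0667 s
robot covers v_R·T_r = 0.2000·0.0600 = 0.0120 m before braking
braking distance = 0.2000²/(2·3.0000) = 0.0067 m
human closes 0.6000·0.1267 = 0.0760 m
residual clearance needed = 0.0800+0.0400+0.0400 = 0.1600 m
S_min ≈ 0.0120+0.0067+0.0760+0.1600  ⇒  S_min = 191/750 m

S_min = 191/750 m = 0.2547 m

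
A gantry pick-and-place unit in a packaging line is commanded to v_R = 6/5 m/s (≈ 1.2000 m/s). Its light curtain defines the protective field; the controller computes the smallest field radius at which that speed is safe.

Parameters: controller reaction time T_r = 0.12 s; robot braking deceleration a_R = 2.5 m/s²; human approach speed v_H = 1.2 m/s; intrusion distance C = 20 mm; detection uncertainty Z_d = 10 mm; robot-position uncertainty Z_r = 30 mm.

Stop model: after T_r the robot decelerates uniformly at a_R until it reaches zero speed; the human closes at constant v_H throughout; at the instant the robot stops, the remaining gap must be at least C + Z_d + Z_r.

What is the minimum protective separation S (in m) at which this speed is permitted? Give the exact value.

stop time T_s = (6/5)/(5/2) = 0.4800 s
reaction-phase robot travel = 1.2000·0.1200 = 0.1440 m
robot covers 1.2000·0.4800 − ½·2.5000·0.4800² = 0.2880 m while stopping
person approaches 1.2000·(0.1200+0.4800) = 0.7200 m
residual clearance needed = 0.0200+0.0100+0.0300 = 0.0600 m
S_min ≈ 0.1440+0.2880+0.7200+0.0600  ⇒  S_min = 303/250 m

S_min = 303/250 m = 1.2120 m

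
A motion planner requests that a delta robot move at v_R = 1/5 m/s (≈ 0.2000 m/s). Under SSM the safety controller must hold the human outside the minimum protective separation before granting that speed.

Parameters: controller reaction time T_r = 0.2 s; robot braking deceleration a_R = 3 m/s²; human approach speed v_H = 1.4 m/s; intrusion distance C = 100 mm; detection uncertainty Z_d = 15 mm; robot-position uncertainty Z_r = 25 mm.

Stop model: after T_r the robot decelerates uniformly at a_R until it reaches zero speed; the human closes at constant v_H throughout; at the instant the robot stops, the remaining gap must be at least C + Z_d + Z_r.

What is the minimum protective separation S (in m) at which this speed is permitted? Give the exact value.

S_min = 14/25 m = 0.5600 m

T_s = v_R/a_R = (1/5)/3 = 0.0667 s
reaction-phase robot travel = 0.2000·0.2000 = 0.0400 m
robot covers 0.2000·0.0667 − ½·3.0000·0.0667² = 0.0067 m while stopping
person approaches 1.4000·(0.2000+0.0667) = 0.3733 m
residual clearance needed = 0.1000+0.0150+0.0250 = 0.1400 m
S_min ≈ 0.0400+0.0067+0.3733+0.1400  ⇒  S_min = 14/25 m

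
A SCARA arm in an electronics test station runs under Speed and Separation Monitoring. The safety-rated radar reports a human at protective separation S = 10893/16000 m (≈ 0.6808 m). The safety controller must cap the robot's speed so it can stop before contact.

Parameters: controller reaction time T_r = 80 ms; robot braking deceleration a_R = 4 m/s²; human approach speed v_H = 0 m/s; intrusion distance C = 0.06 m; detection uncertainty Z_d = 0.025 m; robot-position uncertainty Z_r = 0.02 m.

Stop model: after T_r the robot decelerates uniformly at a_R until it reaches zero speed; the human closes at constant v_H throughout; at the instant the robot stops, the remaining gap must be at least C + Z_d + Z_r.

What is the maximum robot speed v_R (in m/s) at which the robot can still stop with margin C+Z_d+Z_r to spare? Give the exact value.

v_R_max = 37/20 m/s = 1.8500 m/s

quadratic (1/8)·v² + (2/25)·v + (-9213/16000) = 0
  disc = (2/25)² − 4·(1/8)·(-9213/16000) = 47089/160000 ; √disc = 217/400
  v_R = (−(2/25) + 217/400) / (2·(1/8)) = 37/20 m/s
check:
stop time T_s = (37/20)/4 = 0.4625 s
reaction-phase robot travel = 1.8500·0.0800 = 0.1480 m
robot under decel: 1.8500²/(2·4.0000) = 0.4278 m
human closes 0.0000·0.5425 = 0.0000 m
residual clearance needed = 0.0600+0.0250+0.0200 = 0.1050 m
sum ≈ 0.1480+0.4278+0.0000+0.1050 ≈ 0.6808 m = S ✓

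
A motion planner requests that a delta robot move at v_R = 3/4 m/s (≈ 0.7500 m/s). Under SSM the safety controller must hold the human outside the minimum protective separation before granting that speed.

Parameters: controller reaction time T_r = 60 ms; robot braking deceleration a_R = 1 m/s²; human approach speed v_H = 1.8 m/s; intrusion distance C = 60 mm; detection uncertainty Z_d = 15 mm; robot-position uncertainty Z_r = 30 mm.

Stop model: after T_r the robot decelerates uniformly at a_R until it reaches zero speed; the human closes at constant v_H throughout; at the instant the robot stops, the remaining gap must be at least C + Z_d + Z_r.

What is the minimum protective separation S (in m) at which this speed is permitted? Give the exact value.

stop time T_s = (3/4)/1 = 0.7500 s
robot covers v_R·T_r = 0.7500·0.0600 = 0.0450 m before braking
braking distance = 0.7500²/(2·1.0000) = 0.2812 m
person approaches 1.8000·(0.0600+0.7500) = 1.4580 m
margins: 0.0600+0.0150+0.0300 = 0.1050 m
S_min ≈ 0.0450+0.2812+1.4580+0.1050  ⇒  S_min = 7557/4000 m

S_min = 7557/4000 m = 1.8893 m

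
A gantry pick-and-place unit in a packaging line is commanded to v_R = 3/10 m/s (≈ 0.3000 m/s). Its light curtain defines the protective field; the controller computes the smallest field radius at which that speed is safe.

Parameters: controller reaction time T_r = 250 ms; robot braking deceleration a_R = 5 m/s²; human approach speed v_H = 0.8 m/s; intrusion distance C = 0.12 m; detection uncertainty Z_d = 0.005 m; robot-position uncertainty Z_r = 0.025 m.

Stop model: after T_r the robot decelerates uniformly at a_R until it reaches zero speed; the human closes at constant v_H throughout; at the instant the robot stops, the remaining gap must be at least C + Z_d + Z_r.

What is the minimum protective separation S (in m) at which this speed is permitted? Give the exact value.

S_min = 241/500 m = 0.4820 m

stop time T_s = (3/10)/5 = 0.0600 s
reaction-phase robot travel = 0.3000·0.2500 = 0.0750 m
robot covers 0.3000·0.0600 − ½·5.0000·0.0600² = 0.0090 m while stopping
human over T_r+T_s: 0.8000·(0.2500+0.0600) = 0.2480 m
margins: 0.1200+0.0050+0.0250 = 0.1500 m
S_min ≈ 0.0750+0.0090+0.2480+0.1500  ⇒  S_min = 241/500 m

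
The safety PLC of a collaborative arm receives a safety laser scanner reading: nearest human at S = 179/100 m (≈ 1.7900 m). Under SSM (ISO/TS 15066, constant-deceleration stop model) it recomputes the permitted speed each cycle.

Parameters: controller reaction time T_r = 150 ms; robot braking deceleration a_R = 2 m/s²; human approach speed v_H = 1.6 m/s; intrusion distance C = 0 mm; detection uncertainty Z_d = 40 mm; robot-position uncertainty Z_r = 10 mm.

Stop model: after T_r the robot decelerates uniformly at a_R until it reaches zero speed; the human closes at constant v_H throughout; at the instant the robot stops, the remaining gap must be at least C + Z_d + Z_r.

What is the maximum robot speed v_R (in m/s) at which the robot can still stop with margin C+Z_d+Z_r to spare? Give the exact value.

v_R_max = 6/5 m/s = 1.2000 m/s

at the boundary: (1/4)·v² + (19/20)·v + (-3/2) = 0
  disc = (19/20)² − 4·(1/4)·(-3/2) = 961/400 ; √disc = 31/20
  v_R = (−(19/20) + 31/20) / (2·(1/4)) = 6/5 m/s
check:
braking lasts T_s = (6/5)/2 = 0.6000 s
robot in T_r: 1.2000·0.1500 = 0.1800 m
braking distance = 1.2000²/(2·2.0000) = 0.3600 m
person approaches 1.6000·(0.1500+0.6000) = 1.2000 m
C+Z_d+Z_r = 0.0000+0.0400+0.0100 = 0.0500 m
sum ≈ 0.1800+0.3600+1.2000+0.0500 ≈ 1.7900 m = S ✓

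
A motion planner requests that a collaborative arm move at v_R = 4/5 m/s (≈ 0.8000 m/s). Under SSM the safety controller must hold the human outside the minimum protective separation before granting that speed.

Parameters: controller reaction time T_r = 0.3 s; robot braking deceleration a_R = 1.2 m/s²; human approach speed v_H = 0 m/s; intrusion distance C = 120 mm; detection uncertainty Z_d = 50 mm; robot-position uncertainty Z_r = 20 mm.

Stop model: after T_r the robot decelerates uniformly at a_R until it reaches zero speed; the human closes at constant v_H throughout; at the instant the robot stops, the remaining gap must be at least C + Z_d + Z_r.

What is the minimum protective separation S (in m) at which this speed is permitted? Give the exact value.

S_min = 209/300 m = 0.6967 m

T_s = v_R/a_R = (4/5)/(6/5) = 0.6667 s
reaction-phase robot travel = 0.8000·0.3000 = 0.2400 m
braking distance = 0.8000²/(2·1.2000) = 0.2667 m
human closes 0.0000·0.9667 = 0.0000 m
C+Z_d+Z_r = 0.1200+0.0500+0.0200 = 0.1900 m
S_min ≈ 0.2400+0.2667+0.0000+0.1900  ⇒  S_min = 209/300 m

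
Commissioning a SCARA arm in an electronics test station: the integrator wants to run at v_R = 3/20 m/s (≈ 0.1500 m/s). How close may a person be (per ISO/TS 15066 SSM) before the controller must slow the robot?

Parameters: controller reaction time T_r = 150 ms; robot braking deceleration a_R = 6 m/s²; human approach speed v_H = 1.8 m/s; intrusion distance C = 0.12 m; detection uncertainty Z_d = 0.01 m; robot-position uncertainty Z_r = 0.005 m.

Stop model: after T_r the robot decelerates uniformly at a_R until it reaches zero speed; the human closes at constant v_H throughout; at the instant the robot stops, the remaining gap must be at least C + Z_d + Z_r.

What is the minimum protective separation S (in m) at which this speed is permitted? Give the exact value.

S_min = 759/1600 m = 0.4744 m

stop time T_s = (3/20)/6 = 0.0250 s
robot covers v_R·T_r = 0.1500·0.1500 = 0.0225 m before braking
robot covers 0.1500·0.0250 − ½·6.0000·0.0250² = 0.0019 m while stopping
human over T_r+T_s: 1.8000·(0.1500+0.0250) = 0.3150 m
margins: 0.1200+0.0100+0.0050 = 0.1350 m
S_min ≈ 0.0225+0.0019+0.3150+0.1350  ⇒  S_min = 759/1600 m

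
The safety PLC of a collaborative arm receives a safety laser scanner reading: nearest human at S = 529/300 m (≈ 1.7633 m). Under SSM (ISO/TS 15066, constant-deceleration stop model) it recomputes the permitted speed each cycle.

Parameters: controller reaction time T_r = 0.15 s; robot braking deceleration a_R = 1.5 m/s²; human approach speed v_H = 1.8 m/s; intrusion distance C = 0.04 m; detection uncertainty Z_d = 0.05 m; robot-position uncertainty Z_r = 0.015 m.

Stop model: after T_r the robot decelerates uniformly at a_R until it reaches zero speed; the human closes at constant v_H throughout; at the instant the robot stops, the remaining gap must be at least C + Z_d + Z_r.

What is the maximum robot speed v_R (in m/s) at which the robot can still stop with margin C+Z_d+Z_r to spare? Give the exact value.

collect terms ⇒ (1/3)·v_R² + (27/20)·v_R + (-833/600) = 0
  disc = (27/20)² − 4·(1/3)·(-833/600) = 529/144 ; √disc = 23/12
  v_R = (−(27/20) + 23/12) / (2·(1/3)) = 17/20 m/s
check:
braking lasts T_s = (17/20)/(3/2) = 0.5667 s
robot covers v_R·T_r = 0.8500·0.1500 = 0.1275 m before braking
robot covers 0.8500·0.5667 − ½·1.5000·0.5667² = 0.2408 m while stopping
person approaches 1.8000·(0.1500+0.5667) = 1.2900 m
C+Z_d+Z_r = 0.0400+0.0500+0.0150 = 0.1050 m
sum ≈ 0.1275+0.2408+1.2900+0.1050 ≈ 1.7633 m = S ✓

v_R_max = 17/20 m/s = 0.8500 m/s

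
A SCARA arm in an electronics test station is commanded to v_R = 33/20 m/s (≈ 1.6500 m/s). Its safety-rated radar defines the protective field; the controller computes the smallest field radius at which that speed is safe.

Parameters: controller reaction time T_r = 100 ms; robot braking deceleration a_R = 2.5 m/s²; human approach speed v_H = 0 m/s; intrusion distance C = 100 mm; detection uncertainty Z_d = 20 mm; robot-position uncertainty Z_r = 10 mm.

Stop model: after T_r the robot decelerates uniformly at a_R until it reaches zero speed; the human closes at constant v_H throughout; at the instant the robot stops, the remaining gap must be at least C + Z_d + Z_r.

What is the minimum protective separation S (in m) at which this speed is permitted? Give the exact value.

stop time T_s = (33/20)/(5/2) = 0.6600 s
robot in T_r: 1.6500·0.1000 = 0.1650 m
robot under decel: 1.6500²/(2·2.5000) = 0.5445 m
human closes 0.0000·0.7600 = 0.0000 m
margins: 0.1000+0.0200+0.0100 = 0.1300 m
S_min ≈ 0.1650+0.5445+0.0000+0.1300  ⇒  S_min = 1679/2000 m

S_min = 1679/2000 m = 0.8395 m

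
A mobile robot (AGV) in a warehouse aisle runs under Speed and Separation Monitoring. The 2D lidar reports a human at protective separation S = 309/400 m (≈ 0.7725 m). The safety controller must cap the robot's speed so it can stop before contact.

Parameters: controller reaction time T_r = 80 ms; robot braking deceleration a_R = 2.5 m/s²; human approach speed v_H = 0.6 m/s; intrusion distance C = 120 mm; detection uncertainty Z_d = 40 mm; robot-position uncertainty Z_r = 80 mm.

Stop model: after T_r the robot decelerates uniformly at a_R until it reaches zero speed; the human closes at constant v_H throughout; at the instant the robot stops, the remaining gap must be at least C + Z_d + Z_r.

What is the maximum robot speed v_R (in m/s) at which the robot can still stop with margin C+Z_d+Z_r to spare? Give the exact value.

collect terms ⇒ (1/5)·v_R² + (8/25)·v_R + (-969/2000) = 0
  disc = (8/25)² − 4·(1/5)·(-969/2000) = 49/100 ; √disc = 7/10
  v_R = (−(8/25) + 7/10) / (2·(1/5)) = 19/20 m/s
check:
stop time T_s = (19/20)/(5/2) = 0.3800 s
robot in T_r: 0.9500·0.0800 = 0.0760 m
braking distance = 0.9500²/(2·2.5000) = 0.1805 m
human over T_r+T_s: 0.6000·(0.0800+0.3800) = 0.2760 m
margins: 0.1200+0.0400+0.0800 = 0.2400 m
sum ≈ 0.0760+0.1805+0.2760+0.2400 ≈ 0.7725 m = S ✓

v_R_max = 19/20 m/s = 0.9500 m/s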